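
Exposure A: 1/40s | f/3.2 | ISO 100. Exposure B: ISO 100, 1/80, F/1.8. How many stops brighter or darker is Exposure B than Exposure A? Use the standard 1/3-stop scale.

Aperture: f/3.2 → f/2.8 → f/2.5 → f/2.2 → f/2 → f/1.8 — 1 2/3 stops wider (brighter).
Shutter speed: 1/40 → 1/50 → 1/60 → 1/80 — 1 stop faster (darker).
ISO: unchanged.
Net: +1 2/3 −1 = +2/3 stops.

2/3 stop brighter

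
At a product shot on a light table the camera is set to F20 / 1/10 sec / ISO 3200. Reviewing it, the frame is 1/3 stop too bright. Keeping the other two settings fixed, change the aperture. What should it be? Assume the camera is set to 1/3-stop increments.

f/22

Overexposed by 1/3 stop → need 1/3 stop darker.
Aperture: f/20 → f/22.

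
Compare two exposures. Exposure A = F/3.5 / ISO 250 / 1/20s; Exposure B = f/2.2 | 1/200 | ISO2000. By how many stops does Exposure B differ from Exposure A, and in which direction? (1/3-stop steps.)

Aperture: f/3.5 → f/3.2 → f/2.8 → f/2.5 → f/2.2 — 1 1/3 stops wider (brighter).
Shutter speed: 1/20 → 1/25 → 1/30 → 1/40 → 1/50 → 1/60 → 1/80 → 1/100 → 1/125 → 1/160 → 1/200 — 3 1/3 stops faster (darker).
ISO: 250 → 320 → 400 → 500 → 640 → 800 → 1000 → 1250 → 1600 → 2000 — 3 stops raised (brighter).
Net: +1 1/3 −3 1/3 +3 = +1 stop.

1 stop brighter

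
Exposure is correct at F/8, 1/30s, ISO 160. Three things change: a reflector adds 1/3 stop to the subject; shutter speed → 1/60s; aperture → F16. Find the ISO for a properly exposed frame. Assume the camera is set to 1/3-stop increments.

Scene light: 1/3 stop brighter.
Shutter speed: 1/30 → 1/40 → 1/50 → 1/60 — 1 stop shorter (darker).
Aperture: f/8 → f/9 → f/10 → f/11 → f/13 → f/14 → f/16 — 2 stops smaller aperture (darker).
Net so far: 2 2/3 stops darker. ISO: 160 → 200 → 250 → 320 → 400 → 500 → 640 → 800 → 1000.

ISO 1000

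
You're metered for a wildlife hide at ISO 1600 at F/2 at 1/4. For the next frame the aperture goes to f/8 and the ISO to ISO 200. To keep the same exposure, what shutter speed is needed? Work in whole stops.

Aperture: f/2 → f/2.8 → f/4 → f/5.6 → f/8 — 4 stops narrower (darker).
ISO: 1600 → 800 → 400 → 200 — 3 stops dropped (darker).
Net change so far: 7 stops darker. Offset with the shutter speed: 1/4 → 1/2 → 1 → 2 → 4 → 8 → 15 → 30.

30 s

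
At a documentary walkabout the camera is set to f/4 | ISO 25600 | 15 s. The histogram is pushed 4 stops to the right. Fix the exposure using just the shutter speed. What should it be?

1 s

Overexposed by 4 stops → need 4 stops darker.
Shutter speed: 15 → 8 → 4 → 2 → 1.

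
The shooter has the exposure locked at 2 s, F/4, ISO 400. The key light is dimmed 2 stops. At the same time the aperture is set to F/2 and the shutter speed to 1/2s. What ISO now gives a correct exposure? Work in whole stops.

ISO 1600

Scene light: 2 stops darker.
Aperture: f/4 → f/2.8 → f/2 — 2 stops larger aperture (brighter).
Shutter speed: 2 → 1 → 1/2 — 2 stops faster (darker).
Net so far: 2 stops darker. ISO: 400 → 800 → 1600.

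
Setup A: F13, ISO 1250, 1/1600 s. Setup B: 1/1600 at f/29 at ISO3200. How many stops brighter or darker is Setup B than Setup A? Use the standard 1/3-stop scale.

Aperture: f/13 → f/14 → f/16 → f/18 → f/20 → f/22 → f/25 → f/29 — 2 1/3 stops narrower (darker).
Shutter speed: unchanged.
ISO: 1250 → 1600 → 2000 → 2500 → 3200 — 1 1/3 stops higher (brighter).
Net: −2 1/3 +1 1/3 = −1 stop.

1 stop darker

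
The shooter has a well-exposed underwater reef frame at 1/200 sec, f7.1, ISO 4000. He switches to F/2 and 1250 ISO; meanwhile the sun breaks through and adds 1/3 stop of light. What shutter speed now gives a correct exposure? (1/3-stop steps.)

1/1000s

Scene light: 1/3 stop brighter.
Aperture: f/7.1 → f/6.3 → f/5.6 → f/5 → f/4.5 → f/4 → f/3.5 → f/3.2 → f/2.8 → f/2.5 → f/2.2 → f/2 — 3 2/3 stops larger aperture (brighter).
ISO: 4000 → 3200 → 2500 → 2000 → 1600 → 1250 — 1 2/3 stops dropped (darker).
Net so far: 2 1/3 stops brighter. Shutter speed: 1/200 → 1/250 → 1/320 → 1/400 → 1/500 → 1/640 → 1/800 → 1/1000.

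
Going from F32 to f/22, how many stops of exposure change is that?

1 stop

f/32 → f/22 — count the steps: 1 stop.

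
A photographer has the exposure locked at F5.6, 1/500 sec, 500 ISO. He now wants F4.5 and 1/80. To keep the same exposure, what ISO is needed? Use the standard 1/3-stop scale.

ISO 50

Aperture: f/5.6 → f/5 → f/4.5 — 2/3 stop wider (brighter).
Shutter speed: 1/500 → 1/400 → 1/320 → 1/250 → 1/200 → 1/160 → 1/125 → 1/100 → 1/80 — 2 2/3 stops longer (brighter).
Net change so far: 3 1/3 stops brighter. Offset with the ISO: 500 → 400 → 320 → 250 → 200 → 160 → 125 → 100 → 80 → 64 → 50.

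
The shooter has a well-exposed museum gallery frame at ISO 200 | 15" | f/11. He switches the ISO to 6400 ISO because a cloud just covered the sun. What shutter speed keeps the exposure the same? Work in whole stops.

1/2s

ISO: 200 → 400 → 800 → 1600 → 3200 → 6400 — 5 stops raised (brighter).
Need 5 stops darker from the shutter speed: 15 → 8 → 4 → 2 → 1 → 1/2.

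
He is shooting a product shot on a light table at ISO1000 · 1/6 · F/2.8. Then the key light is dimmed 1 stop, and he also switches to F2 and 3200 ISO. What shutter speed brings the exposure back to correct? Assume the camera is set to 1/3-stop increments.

Scene light: 1 stop darker.
Aperture: f/2.8 → f/2.5 → f/2.2 → f/2 — 1 stop opened up (brighter).
ISO: 1000 → 1250 → 1600 → 2000 → 2500 → 3200 — 1 2/3 stops higher (brighter).
Net so far: 1 2/3 stops brighter. Shutter speed: 1/6 → 1/8 → 1/10 → 1/13 → 1/15 → 1/20.

1/20s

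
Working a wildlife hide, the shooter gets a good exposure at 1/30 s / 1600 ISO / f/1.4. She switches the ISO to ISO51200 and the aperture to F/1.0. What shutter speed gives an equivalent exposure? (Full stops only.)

1/2000s

ISO: 1600 → 3200 → 6400 → 12800 → 25600 → 51200 — 5 stops raised (brighter).
Aperture: f/1.4 → f/1.0 — 1 stop opened up (brighter).
Net change so far: 6 stops brighter. Offset with the shutter speed: 1/30 → 1/60 → 1/125 → 1/250 → 1/500 → 1/1000 → 1/2000.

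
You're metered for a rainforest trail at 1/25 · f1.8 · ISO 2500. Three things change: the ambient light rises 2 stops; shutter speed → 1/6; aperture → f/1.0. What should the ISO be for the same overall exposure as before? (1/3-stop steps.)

Scene light: 2 stops brighter.
Shutter speed: 1/25 → 1/20 → 1/15 → 1/13 → 1/10 → 1/8 → 1/6 — 2 stops longer (brighter).
Aperture: f/1.8 → f/1.6 → f/1.4 → f/1.2 → f/1.1 → f/1.0 — 1 2/3 stops opened up (brighter).
Net so far: 5 2/3 stops brighter. ISO: 2500 → 2000 → 1600 → 1250 → 1000 → 800 → 640 → 500 → 400 → 320 → 250 → 200 → 160 → 125 → 100 → 80 → 64 → 50.

ISO 50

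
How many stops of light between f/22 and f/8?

3 stops

f/22 → f/16 → f/11 → f/8 — count the steps: 3 stops.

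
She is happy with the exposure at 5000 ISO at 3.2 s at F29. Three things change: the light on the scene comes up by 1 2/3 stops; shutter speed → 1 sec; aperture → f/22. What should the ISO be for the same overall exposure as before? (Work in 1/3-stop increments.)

ISO 3200

Scene light: 1 2/3 stops brighter.
Shutter speed: 3.2 → 2.5 → 2 → 1.6 → 1.3 → 1 — 1 2/3 stops faster (darker).
Aperture: f/29 → f/25 → f/22 — 2/3 stop larger aperture (brighter).
Net so far: 2/3 stop brighter. ISO: 5000 → 4000 → 3200.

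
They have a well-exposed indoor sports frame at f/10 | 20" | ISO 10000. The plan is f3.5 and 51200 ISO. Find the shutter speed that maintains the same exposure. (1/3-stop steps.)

0.5 s

Aperture: f/10 → f/9 → f/8 → f/7.1 → f/6.3 → f/5.6 → f/5 → f/4.5 → f/4 → f/3.5 — 3 stops wider (brighter).
ISO: 10000 → 12800 → 16000 → 20000 → 25600 → 32000 → 40000 → 51200 — 2 1/3 stops raised (brighter).
Net change so far: 5 1/3 stops brighter. Offset with the shutter speed: 20 → 15 → 13 → 10 → 8 → 6 → 5 → 4 → 3.2 → 2.5 → 2 → 1.6 → 1.3 → 1 → 0.8 → 0.6 → 0.5.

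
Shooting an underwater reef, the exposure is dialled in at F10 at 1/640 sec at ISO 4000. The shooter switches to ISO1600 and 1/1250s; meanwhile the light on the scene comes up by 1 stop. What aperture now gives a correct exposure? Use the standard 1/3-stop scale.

f/6.3

Scene light: 1 stop brighter.
ISO: 4000 → 3200 → 2500 → 2000 → 1600 — 1 1/3 stops dropped (darker).
Shutter speed: 1/640 → 1/800 → 1/1000 → 1/1250 — 1 stop shorter (darker).
Net so far: 1 1/3 stops darker. Aperture: f/10 → f/9 → f/8 → f/7.1 → f/6.3.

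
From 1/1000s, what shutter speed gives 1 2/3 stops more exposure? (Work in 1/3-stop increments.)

Shutter speed: 1/1000 → 1/800 → 1/640 → 1/500 → 1/400 → 1/320 — 1 2/3 stops slower (brighter).

1/320s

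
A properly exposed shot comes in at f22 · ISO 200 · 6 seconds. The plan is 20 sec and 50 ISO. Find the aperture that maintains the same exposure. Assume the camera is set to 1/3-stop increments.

Shutter speed: 6 → 8 → 10 → 13 → 15 → 20 — 1 2/3 stops longer (brighter).
ISO: 200 → 160 → 125 → 100 → 80 → 64 → 50 — 2 stops lower (darker).
Net change so far: 1/3 stop darker. Offset with the aperture: f/22 → f/20.

f/20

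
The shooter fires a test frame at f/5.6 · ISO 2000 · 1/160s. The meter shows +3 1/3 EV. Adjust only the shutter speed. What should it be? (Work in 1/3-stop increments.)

Overexposed by 3 1/3 stops → need 3 1/3 stops darker.
Shutter speed: 1/160 → 1/200 → 1/250 → 1/320 → 1/400 → 1/500 → 1/640 → 1/800 → 1/1000 → 1/1250 → 1/1600.

1/1600s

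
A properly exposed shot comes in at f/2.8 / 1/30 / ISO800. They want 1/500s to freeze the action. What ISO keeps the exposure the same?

ISO 12800

Shutter speed: 1/30 → 1/60 → 1/125 → 1/250 → 1/500 — 4 stops faster (darker).
Need 4 stops brighter from the ISO: 800 → 1600 → 3200 → 6400 → 12800.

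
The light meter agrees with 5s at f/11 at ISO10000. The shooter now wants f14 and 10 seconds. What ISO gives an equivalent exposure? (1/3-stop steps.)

ISO 8000

Aperture: f/11 → f/13 → f/14 — 2/3 stop narrower (darker).
Shutter speed: 5 → 6 → 8 → 10 — 1 stop slower (brighter).
Net change so far: 1/3 stop brighter. Offset with the ISO: 10000 → 8000.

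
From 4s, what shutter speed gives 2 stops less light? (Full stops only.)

1 s

Shutter speed: 4 → 2 → 1 — 2 stops faster (darker).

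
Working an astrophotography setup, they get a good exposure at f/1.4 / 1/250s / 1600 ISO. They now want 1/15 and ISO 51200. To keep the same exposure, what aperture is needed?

Shutter speed: 1/250 → 1/125 → 1/60 → 1/30 → 1/15 — 4 stops slower (brighter).
ISO: 1600 → 3200 → 6400 → 12800 → 25600 → 51200 — 5 stops raised (brighter).
Net change so far: 9 stops brighter. Offset with the aperture: f/1.4 → f/2 → f/2.8 → f/4 → f/5.6 → f/8 → f/11 → f/16 → f/22 → f/32.

f/32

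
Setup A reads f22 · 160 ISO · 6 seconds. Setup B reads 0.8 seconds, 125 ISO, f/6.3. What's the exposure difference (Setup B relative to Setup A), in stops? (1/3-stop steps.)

1/3 stop brighter

Aperture: f/22 → f/20 → f/18 → f/16 → f/14 → f/13 → f/11 → f/10 → f/9 → f/8 → f/7.1 → f/6.3 — 3 2/3 stops larger aperture (brighter).
Shutter speed: 6 → 5 → 4 → 3.2 → 2.5 → 2 → 1.6 → 1.3 → 1 → 0.8 — 3 stops faster (darker).
ISO: 160 → 125 — 1/3 stop lower (darker).
Net: +3 2/3 −3 −1/3 = +1/3 stops.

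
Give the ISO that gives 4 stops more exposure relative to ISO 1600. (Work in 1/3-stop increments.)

ISO 25600

ISO: 1600 → 2000 → 2500 → 3200 → 4000 → 5000 → 6400 → 8000 → 10000 → 12800 → 16000 → 20000 → 25600 — 4 stops raised (brighter).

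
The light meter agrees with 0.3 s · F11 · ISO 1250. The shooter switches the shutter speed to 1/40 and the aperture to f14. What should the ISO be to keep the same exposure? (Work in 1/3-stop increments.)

Shutter speed: 0.3 → 1/4 → 1/5 → 1/6 → 1/8 → 1/10 → 1/13 → 1/15 → 1/20 → 1/25 → 1/30 → 1/40 — 3 2/3 stops faster (darker).
Aperture: f/11 → f/13 → f/14 — 2/3 stop stopped down (darker).
Net change so far: 4 1/3 stops darker. Offset with the ISO: 1250 → 1600 → 2000 → 2500 → 3200 → 4000 → 5000 → 6400 → 8000 → 10000 → 12800 → 16000 → 20000 → 25600.

ISO 25600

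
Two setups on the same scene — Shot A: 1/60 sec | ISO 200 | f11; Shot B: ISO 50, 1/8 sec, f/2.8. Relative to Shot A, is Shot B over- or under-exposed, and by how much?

5 stops brighter

Aperture: f/11 → f/8 → f/5.6 → f/4 → f/2.8 — 4 stops larger aperture (brighter).
Shutter speed: 1/60 → 1/30 → 1/15 → 1/8 — 3 stops slower (brighter).
ISO: 200 → 100 → 50 — 2 stops dropped (darker).
Net: +4 +3 −2 = +5 stops.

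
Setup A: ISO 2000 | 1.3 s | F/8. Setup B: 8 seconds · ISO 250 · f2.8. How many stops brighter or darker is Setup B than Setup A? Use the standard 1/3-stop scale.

2 2/3 stops brighter

Aperture: f/8 → f/7.1 → f/6.3 → f/5.6 → f/5 → f/4.5 → f/4 → f/3.5 → f/3.2 → f/2.8 — 3 stops opened up (brighter).
Shutter speed: 1.3 → 1.6 → 2 → 2.5 → 3.2 → 4 → 5 → 6 → 8 — 2 2/3 stops longer (brighter).
ISO: 2000 → 1600 → 1250 → 1000 → 800 → 640 → 500 → 400 → 320 → 250 — 3 stops dropped (darker).
Net: +3 +2 2/3 −3 = +2 2/3 stops.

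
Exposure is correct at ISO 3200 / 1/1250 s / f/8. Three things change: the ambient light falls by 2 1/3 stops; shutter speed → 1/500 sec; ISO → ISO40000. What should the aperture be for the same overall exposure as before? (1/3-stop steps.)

f/20

Scene light: 2 1/3 stops darker.
Shutter speed: 1/1250 → 1/1000 → 1/800 → 1/640 → 1/500 — 1 1/3 stops slower (brighter).
ISO: 3200 → 4000 → 5000 → 6400 → 8000 → 10000 → 12800 → 16000 → 20000 → 25600 → 32000 → 40000 — 3 2/3 stops higher (brighter).
Net so far: 2 2/3 stops brighter. Aperture: f/8 → f/9 → f/10 → f/11 → f/13 → f/14 → f/16 → f/18 → f/20.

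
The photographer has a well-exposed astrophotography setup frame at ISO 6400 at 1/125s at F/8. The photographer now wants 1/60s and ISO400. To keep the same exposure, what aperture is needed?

Shutter speed: 1/125 → 1/60 — 1 stop longer (brighter).
ISO: 6400 → 3200 → 1600 → 800 → 400 — 4 stops lower (darker).
Net change so far: 3 stops darker. Offset with the aperture: f/8 → f/5.6 → f/4 → f/2.8.

f/2.8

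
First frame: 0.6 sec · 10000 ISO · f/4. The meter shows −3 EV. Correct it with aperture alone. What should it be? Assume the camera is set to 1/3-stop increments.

Underexposed by 3 stops → need 3 stops brighter.
Aperture: f/4 → f/3.5 → f/3.2 → f/2.8 → f/2.5 → f/2.2 → f/2 → f/1.8 → f/1.6 → f/1.4.

f/1.4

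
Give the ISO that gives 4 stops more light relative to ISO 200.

ISO: 200 → 400 → 800 → 1600 → 3200 — 4 stops raised (brighter).

ISO 3200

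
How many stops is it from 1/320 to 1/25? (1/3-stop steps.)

3 2/3 stops

1/320 → 1/250 → 1/200 → 1/160 → 1/125 → 1/100 → 1/80 → 1/60 → 1/50 → 1/40 → 1/30 → 1/25 — count the steps: 11 third-stops = 3 2/3 stops.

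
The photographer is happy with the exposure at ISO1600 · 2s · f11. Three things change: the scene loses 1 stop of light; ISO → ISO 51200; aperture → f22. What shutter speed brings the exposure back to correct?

1/2s

Scene light: 1 stop darker.
ISO: 1600 → 3200 → 6400 → 12800 → 25600 → 51200 — 5 stops higher (brighter).
Aperture: f/11 → f/16 → f/22 — 2 stops stopped down (darker).
Net so far: 2 stops brighter. Shutter speed: 2 → 1 → 1/2.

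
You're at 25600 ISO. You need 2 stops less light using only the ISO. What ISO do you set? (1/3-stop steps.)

ISO: 25600 → 20000 → 16000 → 12800 → 10000 → 8000 → 6400 — 2 stops dropped (darker).

ISO 6400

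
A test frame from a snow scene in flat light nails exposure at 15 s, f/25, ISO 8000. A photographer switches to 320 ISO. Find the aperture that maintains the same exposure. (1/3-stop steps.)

ISO: 8000 → 6400 → 5000 → 4000 → 3200 → 2500 → 2000 → 1600 → 1250 → 1000 → 800 → 640 → 500 → 400 → 320 — 4 2/3 stops dropped (darker).
Need 4 2/3 stops brighter from the aperture: f/25 → f/22 → f/20 → f/18 → f/16 → f/14 → f/13 → f/11 → f/10 → f/9 → f/8 → f/7.1 → f/6.3 → f/5.6 → f/5.

f/5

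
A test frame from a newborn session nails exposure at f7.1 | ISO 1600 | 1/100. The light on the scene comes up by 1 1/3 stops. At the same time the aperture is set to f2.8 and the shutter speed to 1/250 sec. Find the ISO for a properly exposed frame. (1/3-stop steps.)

Scene light: 1 1/3 stops brighter.
Aperture: f/7.1 → f/6.3 → f/5.6 → f/5 → f/4.5 → f/4 → f/3.5 → f/3.2 → f/2.8 — 2 2/3 stops opened up (brighter).
Shutter speed: 1/100 → 1/125 → 1/160 → 1/200 → 1/250 — 1 1/3 stops shorter (darker).
Net so far: 2 2/3 stops brighter. ISO: 1600 → 1250 → 1000 → 800 → 640 → 500 → 400 → 320 → 250.

ISO 250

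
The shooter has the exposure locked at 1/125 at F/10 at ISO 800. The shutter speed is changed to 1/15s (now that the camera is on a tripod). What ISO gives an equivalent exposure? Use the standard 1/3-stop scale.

Shutter speed: 1/125 → 1/100 → 1/80 → 1/60 → 1/50 → 1/40 → 1/30 → 1/25 → 1/20 → 1/15 — 3 stops longer (brighter).
Need 3 stops darker from the ISO: 800 → 640 → 500 → 400 → 320 → 250 → 200 → 160 → 125 → 100.

ISO 100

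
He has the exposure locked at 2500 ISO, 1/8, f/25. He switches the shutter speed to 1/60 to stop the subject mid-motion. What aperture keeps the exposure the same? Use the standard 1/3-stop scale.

Shutter speed: 1/8 → 1/10 → 1/13 → 1/15 → 1/20 → 1/25 → 1/30 → 1/40 → 1/50 → 1/60 — 3 stops faster (darker).
Need 3 stops brighter from the aperture: f/25 → f/22 → f/20 → f/18 → f/16 → f/14 → f/13 → f/11 → f/10 → f/9.

f/9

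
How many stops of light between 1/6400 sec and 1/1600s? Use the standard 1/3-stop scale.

1/6400 → 1/5000 → 1/4000 → 1/3200 → 1/2500 → 1/2000 → 1/1600 — count the steps: 6 third-stops = 2 stops.

2 stops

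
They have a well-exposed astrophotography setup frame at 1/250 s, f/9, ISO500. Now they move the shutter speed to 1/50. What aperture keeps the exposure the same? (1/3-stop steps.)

Shutter speed: 1/250 → 1/200 → 1/160 → 1/125 → 1/100 → 1/80 → 1/60 → 1/50 — 2 1/3 stops slower (brighter).
Need 2 1/3 stops darker from the aperture: f/9 → f/10 → f/11 → f/13 → f/14 → f/16 → f/18 → f/20.

f/20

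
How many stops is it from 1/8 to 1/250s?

1/8 → 1/15 → 1/30 → 1/60 → 1/125 → 1/250 — count the steps: 5 stops.

5 stops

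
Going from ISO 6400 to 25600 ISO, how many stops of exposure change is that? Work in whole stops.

2 stops

6400 → 12800 → 25600 — count the steps: 2 stops.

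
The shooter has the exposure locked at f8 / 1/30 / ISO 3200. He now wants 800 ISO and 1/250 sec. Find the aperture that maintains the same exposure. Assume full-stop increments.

ISO: 3200 → 1600 → 800 — 2 stops lower (darker).
Shutter speed: 1/30 → 1/60 → 1/125 → 1/250 — 3 stops shorter (darker).
Net change so far: 5 stops darker. Offset with the aperture: f/8 → f/5.6 → f/4 → f/2.8 → f/2 → f/1.4.

f/1.4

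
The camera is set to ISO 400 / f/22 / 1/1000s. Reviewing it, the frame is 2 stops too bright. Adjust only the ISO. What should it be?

Overexposed by 2 stops → need 2 stops darker.
ISO: 400 → 200 → 100.

ISO 100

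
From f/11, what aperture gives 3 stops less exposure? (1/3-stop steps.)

Aperture: f/11 → f/13 → f/14 → f/16 → f/18 → f/20 → f/22 → f/25 → f/29 → f/32 — 3 stops smaller aperture (darker).

f/32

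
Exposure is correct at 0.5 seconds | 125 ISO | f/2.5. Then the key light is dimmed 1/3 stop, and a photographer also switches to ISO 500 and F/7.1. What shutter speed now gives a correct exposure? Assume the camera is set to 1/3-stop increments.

1.3 s

Scene light: 1/3 stop darker.
ISO: 125 → 160 → 200 → 250 → 320 → 400 → 500 — 2 stops higher (brighter).
Aperture: f/2.5 → f/2.8 → f/3.2 → f/3.5 → f/4 → f/4.5 → f/5 → f/5.6 → f/6.3 → f/7.1 — 3 stops narrower (darker).
Net so far: 1 1/3 stops darker. Shutter speed: 0.5 → 0.6 → 0.8 → 1 → 1.3.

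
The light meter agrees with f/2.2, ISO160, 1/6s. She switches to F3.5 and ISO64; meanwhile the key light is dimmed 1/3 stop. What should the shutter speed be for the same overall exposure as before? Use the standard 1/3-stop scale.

1.3 s

Scene light: 1/3 stop darker.
Aperture: f/2.2 → f/2.5 → f/2.8 → f/3.2 → f/3.5 — 1 1/3 stops stopped down (darker).
ISO: 160 → 125 → 100 → 80 → 64 — 1 1/3 stops lower (darker).
Net so far: 3 stops darker. Shutter speed: 1/6 → 1/5 → 1/4 → 0.3 → 0.4 → 0.5 → 0.6 → 0.8 → 1 → 1.3.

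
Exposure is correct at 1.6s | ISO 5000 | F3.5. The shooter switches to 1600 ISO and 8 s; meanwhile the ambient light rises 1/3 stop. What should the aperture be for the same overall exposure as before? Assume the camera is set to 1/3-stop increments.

Scene light: 1/3 stop brighter.
ISO: 5000 → 4000 → 3200 → 2500 → 2000 → 1600 — 1 2/3 stops lower (darker).
Shutter speed: 1.6 → 2 → 2.5 → 3.2 → 4 → 5 → 6 → 8 — 2 1/3 stops longer (brighter).
Net so far: 1 stop brighter. Aperture: f/3.5 → f/4 → f/4.5 → f/5.

f/5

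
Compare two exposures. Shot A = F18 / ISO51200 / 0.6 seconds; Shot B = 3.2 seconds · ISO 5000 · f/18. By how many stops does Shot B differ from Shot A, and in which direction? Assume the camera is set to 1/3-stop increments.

1 stop darker

Aperture: unchanged.
Shutter speed: 0.6 → 0.8 → 1 → 1.3 → 1.6 → 2 → 2.5 → 3.2 — 2 1/3 stops longer (brighter).
ISO: 51200 → 40000 → 32000 → 25600 → 20000 → 16000 → 12800 → 10000 → 8000 → 6400 → 5000 — 3 1/3 stops lower (darker).
Net: +2 1/3 −3 1/3 = −1 stop.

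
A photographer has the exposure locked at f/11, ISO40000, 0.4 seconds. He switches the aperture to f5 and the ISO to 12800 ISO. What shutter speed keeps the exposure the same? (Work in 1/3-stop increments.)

1/4s

Aperture: f/11 → f/10 → f/9 → f/8 → f/7.1 → f/6.3 → f/5.6 → f/5 — 2 1/3 stops wider (brighter).
ISO: 40000 → 32000 → 25600 → 20000 → 16000 → 12800 — 1 2/3 stops lower (darker).
Net change so far: 2/3 stop brighter. Offset with the shutter speed: 0.4 → 0.3 → 1/4.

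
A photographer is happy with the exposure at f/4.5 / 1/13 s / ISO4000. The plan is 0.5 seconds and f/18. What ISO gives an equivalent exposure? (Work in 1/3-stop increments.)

Shutter speed: 1/13 → 1/10 → 1/8 → 1/6 → 1/5 → 1/4 → 0.3 → 0.4 → 0.5 — 2 2/3 stops slower (brighter).
Aperture: f/4.5 → f/5 → f/5.6 → f/6.3 → f/7.1 → f/8 → f/9 → f/10 → f/11 → f/13 → f/14 → f/16 → f/18 — 4 stops narrower (darker).
Net change so far: 1 1/3 stops darker. Offset with the ISO: 4000 → 5000 → 6400 → 8000 → 10000.

ISO 10000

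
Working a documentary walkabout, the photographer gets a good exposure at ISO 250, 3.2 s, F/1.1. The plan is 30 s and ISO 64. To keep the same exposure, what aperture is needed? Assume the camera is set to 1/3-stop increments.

Shutter speed: 3.2 → 4 → 5 → 6 → 8 → 10 → 13 → 15 → 20 → 25 → 30 — 3 1/3 stops slower (brighter).
ISO: 250 → 200 → 160 → 125 → 100 → 80 → 64 — 2 stops dropped (darker).
Net change so far: 1 1/3 stops brighter. Offset with the aperture: f/1.1 → f/1.2 → f/1.4 → f/1.6 → f/1.8.

f/1.8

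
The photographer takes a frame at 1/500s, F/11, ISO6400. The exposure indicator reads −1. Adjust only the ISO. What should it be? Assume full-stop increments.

ISO 12800

Underexposed by 1 stop → need 1 stop brighter.
ISO: 6400 → 12800.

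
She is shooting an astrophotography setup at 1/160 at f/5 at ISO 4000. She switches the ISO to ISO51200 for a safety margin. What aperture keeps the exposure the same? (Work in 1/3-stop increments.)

ISO: 4000 → 5000 → 6400 → 8000 → 10000 → 12800 → 16000 → 20000 → 25600 → 32000 → 40000 → 51200 — 3 2/3 stops raised (brighter).
Need 3 2/3 stops darker from the aperture: f/5 → f/5.6 → f/6.3 → f/7.1 → f/8 → f/9 → f/10 → f/11 → f/13 → f/14 → f/16 → f/18.

f/18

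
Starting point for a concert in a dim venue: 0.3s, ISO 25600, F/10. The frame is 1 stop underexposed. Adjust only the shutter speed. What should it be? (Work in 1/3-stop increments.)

0.6 s

Underexposed by 1 stop → need 1 stop brighter.
Shutter speed: 0.3 → 0.4 → 0.5 → 0.6.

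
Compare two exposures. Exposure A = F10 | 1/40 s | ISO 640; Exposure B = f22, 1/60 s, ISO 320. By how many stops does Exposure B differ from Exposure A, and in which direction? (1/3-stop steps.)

4 stops darker

Aperture: f/10 → f/11 → f/13 → f/14 → f/16 → f/18 → f/20 → f/22 — 2 1/3 stops narrower (darker).
Shutter speed: 1/40 → 1/50 → 1/60 — 2/3 stop faster (darker).
ISO: 640 → 500 → 400 → 320 — 1 stop dropped (darker).
Net: −2 1/3 −2/3 −1 = −4 stops.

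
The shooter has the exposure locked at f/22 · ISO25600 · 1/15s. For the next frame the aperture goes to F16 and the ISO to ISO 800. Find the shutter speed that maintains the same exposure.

Aperture: f/22 → f/16 — 1 stop opened up (brighter).
ISO: 25600 → 12800 → 6400 → 3200 → 1600 → 800 — 5 stops lower (darker).
Net change so far: 4 stops darker. Offset with the shutter speed: 1/15 → 1/8 → 1/4 → 1/2 → 1.

1 s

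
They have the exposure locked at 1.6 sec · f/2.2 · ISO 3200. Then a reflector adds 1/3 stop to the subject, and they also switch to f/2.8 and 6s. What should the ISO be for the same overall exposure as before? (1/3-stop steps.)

Scene light: 1/3 stop brighter.
Aperture: f/2.2 → f/2.5 → f/2.8 — 2/3 stop smaller aperture (darker).
Shutter speed: 1.6 → 2 → 2.5 → 3.2 → 4 → 5 → 6 — 2 stops longer (brighter).
Net so far: 1 2/3 stops brighter. ISO: 3200 → 2500 → 2000 → 1600 → 1250 → 1000.

ISO 1000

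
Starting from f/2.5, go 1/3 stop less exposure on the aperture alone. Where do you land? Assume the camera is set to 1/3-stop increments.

Aperture: f/2.5 → f/2.8 — 1/3 stop stopped down (darker).

f/2.8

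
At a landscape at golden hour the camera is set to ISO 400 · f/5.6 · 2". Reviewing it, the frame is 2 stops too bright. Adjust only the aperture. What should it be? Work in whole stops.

f/11

Overexposed by 2 stops → need 2 stops darker.
Aperture: f/5.6 → f/8 → f/11.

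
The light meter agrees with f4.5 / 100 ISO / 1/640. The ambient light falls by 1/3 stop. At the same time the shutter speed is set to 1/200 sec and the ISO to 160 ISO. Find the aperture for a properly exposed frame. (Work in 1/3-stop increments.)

f/9

Scene light: 1/3 stop darker.
Shutter speed: 1/640 → 1/500 → 1/400 → 1/320 → 1/250 → 1/200 — 1 2/3 stops longer (brighter).
ISO: 100 → 125 → 160 — 2/3 stop raised (brighter).
Net so far: 2 stops brighter. Aperture: f/4.5 → f/5 → f/5.6 → f/6.3 → f/7.1 → f/8 → f/9.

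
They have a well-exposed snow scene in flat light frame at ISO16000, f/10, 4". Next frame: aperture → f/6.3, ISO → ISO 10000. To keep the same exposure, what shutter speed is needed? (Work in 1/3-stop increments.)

2.5 s

Aperture: f/10 → f/9 → f/8 → f/7.1 → f/6.3 — 1 1/3 stops larger aperture (brighter).
ISO: 16000 → 12800 → 10000 — 2/3 stop lower (darker).
Net change so far: 2/3 stop brighter. Offset with the shutter speed: 4 → 3.2 → 2.5.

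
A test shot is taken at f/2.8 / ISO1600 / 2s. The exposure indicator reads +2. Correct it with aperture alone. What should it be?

f/5.6

Overexposed by 2 stops → need 2 stops darker.
Aperture: f/2.8 → f/4 → f/5.6.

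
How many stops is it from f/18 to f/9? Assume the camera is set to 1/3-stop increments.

2 stops

f/18 → f/16 → f/14 → f/13 → f/11 → f/10 → f/9 — count the steps: 6 third-stops = 2 stops.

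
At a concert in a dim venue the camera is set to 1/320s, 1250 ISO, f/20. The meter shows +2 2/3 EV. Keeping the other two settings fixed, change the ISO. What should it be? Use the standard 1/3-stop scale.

Overexposed by 2 2/3 stops → need 2 2/3 stops darker.
ISO: 1250 → 1000 → 800 → 640 → 500 → 400 → 320 → 250 → 200.

ISO 200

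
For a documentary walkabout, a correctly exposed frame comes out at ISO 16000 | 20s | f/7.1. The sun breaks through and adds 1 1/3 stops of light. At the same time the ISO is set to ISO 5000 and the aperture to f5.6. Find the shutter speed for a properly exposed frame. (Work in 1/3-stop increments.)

15 s

Scene light: 1 1/3 stops brighter.
ISO: 16000 → 12800 → 10000 → 8000 → 6400 → 5000 — 1 2/3 stops dropped (darker).
Aperture: f/7.1 → f/6.3 → f/5.6 — 2/3 stop larger aperture (brighter).
Net so far: 1/3 stop brighter. Shutter speed: 20 → 15.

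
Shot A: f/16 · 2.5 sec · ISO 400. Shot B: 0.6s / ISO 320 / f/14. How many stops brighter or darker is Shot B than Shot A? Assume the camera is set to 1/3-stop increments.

Aperture: f/16 → f/14 — 1/3 stop larger aperture (brighter).
Shutter speed: 2.5 → 2 → 1.6 → 1.3 → 1 → 0.8 → 0.6 — 2 stops shorter (darker).
ISO: 400 → 320 — 1/3 stop dropped (darker).
Net: +1/3 −2 −1/3 = −2 stops.

2 stops darker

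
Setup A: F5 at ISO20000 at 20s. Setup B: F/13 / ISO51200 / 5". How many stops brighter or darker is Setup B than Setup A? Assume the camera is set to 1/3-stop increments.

3 1/3 stops darker

Aperture: f/5 → f/5.6 → f/6.3 → f/7.1 → f/8 → f/9 → f/10 → f/11 → f/13 — 2 2/3 stops stopped down (darker).
Shutter speed: 20 → 15 → 13 → 10 → 8 → 6 → 5 — 2 stops faster (darker).
ISO: 20000 → 25600 → 32000 → 40000 → 51200 — 1 1/3 stops higher (brighter).
Net: −2 2/3 −2 +1 1/3 = −3 1/3 stops.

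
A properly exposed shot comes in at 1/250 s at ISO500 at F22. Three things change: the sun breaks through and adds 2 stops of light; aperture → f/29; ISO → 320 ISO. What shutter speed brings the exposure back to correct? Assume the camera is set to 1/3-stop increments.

1/400s

Scene light: 2 stops brighter.
Aperture: f/22 → f/25 → f/29 — 2/3 stop smaller aperture (darker).
ISO: 500 → 400 → 320 — 2/3 stop dropped (darker).
Net so far: 2/3 stop brighter. Shutter speed: 1/250 → 1/320 → 1/400.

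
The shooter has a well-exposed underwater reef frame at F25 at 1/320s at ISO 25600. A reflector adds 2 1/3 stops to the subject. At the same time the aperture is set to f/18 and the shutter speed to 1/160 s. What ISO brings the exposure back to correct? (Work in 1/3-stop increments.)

Scene light: 2 1/3 stops brighter.
Aperture: f/25 → f/22 → f/20 → f/18 — 1 stop larger aperture (brighter).
Shutter speed: 1/320 → 1/250 → 1/200 → 1/160 — 1 stop longer (brighter).
Net so far: 4 1/3 stops brighter. ISO: 25600 → 20000 → 16000 → 12800 → 10000 → 8000 → 6400 → 5000 → 4000 → 3200 → 2500 → 2000 → 1600 → 1250.

ISO 1250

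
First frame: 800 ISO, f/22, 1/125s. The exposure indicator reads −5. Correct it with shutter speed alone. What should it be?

Underexposed by 5 stops → need 5 stops brighter.
Shutter speed: 1/125 → 1/60 → 1/30 → 1/15 → 1/8 → 1/4.

1/4s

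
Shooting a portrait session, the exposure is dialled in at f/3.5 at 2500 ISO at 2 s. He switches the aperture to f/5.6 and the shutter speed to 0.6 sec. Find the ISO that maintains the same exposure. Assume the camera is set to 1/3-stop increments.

ISO 20000

Aperture: f/3.5 → f/4 → f/4.5 → f/5 → f/5.6 — 1 1/3 stops narrower (darker).
Shutter speed: 2 → 1.6 → 1.3 → 1 → 0.8 → 0.6 — 1 2/3 stops shorter (darker).
Net change so far: 3 stops darker. Offset with the ISO: 2500 → 3200 → 4000 → 5000 → 6400 → 8000 → 10000 → 12800 → 16000 → 20000.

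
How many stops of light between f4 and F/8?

f/4 → f/5.6 → f/8 — count the steps: 2 stops.

2 stops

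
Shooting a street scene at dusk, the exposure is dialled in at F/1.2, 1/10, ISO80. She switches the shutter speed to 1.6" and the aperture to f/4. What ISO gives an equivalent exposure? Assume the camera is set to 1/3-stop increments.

Shutter speed: 1/10 → 1/8 → 1/6 → 1/5 → 1/4 → 0.3 → 0.4 → 0.5 → 0.6 → 0.8 → 1 → 1.3 → 1.6 — 4 stops slower (brighter).
Aperture: f/1.2 → f/1.4 → f/1.6 → f/1.8 → f/2 → f/2.2 → f/2.5 → f/2.8 → f/3.2 → f/3.5 → f/4 — 3 1/3 stops stopped down (darker).
Net change so far: 2/3 stop brighter. Offset with the ISO: 80 → 64 → 50.

ISO 50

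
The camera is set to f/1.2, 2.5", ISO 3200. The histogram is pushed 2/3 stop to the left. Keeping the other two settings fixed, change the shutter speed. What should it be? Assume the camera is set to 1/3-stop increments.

Underexposed by 2/3 stop → need 2/3 stop brighter.
Shutter speed: 2.5 → 3.2 → 4.

4 s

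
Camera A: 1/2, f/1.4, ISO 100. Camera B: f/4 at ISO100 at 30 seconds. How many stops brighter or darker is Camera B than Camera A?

3 stops brighter

Aperture: f/1.4 → f/2 → f/2.8 → f/4 — 3 stops stopped down (darker).
Shutter speed: 1/2 → 1 → 2 → 4 → 8 → 15 → 30 — 6 stops slower (brighter).
ISO: unchanged.
Net: −3 +6 = +3 stops.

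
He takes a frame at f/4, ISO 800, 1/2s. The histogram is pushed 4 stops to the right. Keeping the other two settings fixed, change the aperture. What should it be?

Overexposed by 4 stops → need 4 stops darker.
Aperture: f/4 → f/5.6 → f/8 → f/11 → f/16.

f/16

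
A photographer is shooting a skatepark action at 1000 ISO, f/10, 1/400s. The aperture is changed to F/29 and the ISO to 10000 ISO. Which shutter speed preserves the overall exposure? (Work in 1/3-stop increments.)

1/500s

Aperture: f/10 → f/11 → f/13 → f/14 → f/16 → f/18 → f/20 → f/22 → f/25 → f/29 — 3 stops stopped down (darker).
ISO: 1000 → 1250 → 1600 → 2000 → 2500 → 3200 → 4000 → 5000 → 6400 → 8000 → 10000 — 3 1/3 stops higher (brighter).
Net change so far: 1/3 stop brighter. Offset with the shutter speed: 1/400 → 1/500.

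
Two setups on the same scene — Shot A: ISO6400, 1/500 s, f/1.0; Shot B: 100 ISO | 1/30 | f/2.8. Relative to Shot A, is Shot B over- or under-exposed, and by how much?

5 stops darker

Aperture: f/1.0 → f/1.4 → f/2 → f/2.8 — 3 stops narrower (darker).
Shutter speed: 1/500 → 1/250 → 1/125 → 1/60 → 1/30 — 4 stops slower (brighter).
ISO: 6400 → 3200 → 1600 → 800 → 400 → 200 → 100 — 6 stops dropped (darker).
Net: −3 +4 −6 = −5 stops.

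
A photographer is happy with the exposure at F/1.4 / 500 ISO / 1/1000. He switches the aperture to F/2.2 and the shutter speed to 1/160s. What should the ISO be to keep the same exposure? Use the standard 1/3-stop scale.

ISO 200

Aperture: f/1.4 → f/1.6 → f/1.8 → f/2 → f/2.2 — 1 1/3 stops stopped down (darker).
Shutter speed: 1/1000 → 1/800 → 1/640 → 1/500 → 1/400 → 1/320 → 1/250 → 1/200 → 1/160 — 2 2/3 stops longer (brighter).
Net change so far: 1 1/3 stops brighter. Offset with the ISO: 500 → 400 → 320 → 250 → 200.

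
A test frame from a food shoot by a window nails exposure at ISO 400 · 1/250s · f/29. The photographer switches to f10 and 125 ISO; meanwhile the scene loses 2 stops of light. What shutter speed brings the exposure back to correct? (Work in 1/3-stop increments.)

Scene light: 2 stops darker.
Aperture: f/29 → f/25 → f/22 → f/20 → f/18 → f/16 → f/14 → f/13 → f/11 → f/10 — 3 stops opened up (brighter).
ISO: 400 → 320 → 250 → 200 → 160 → 125 — 1 2/3 stops dropped (darker).
Net so far: 2/3 stop darker. Shutter speed: 1/250 → 1/200 → 1/160.

1/160s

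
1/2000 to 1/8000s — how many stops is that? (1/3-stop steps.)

1/2000 → 1/2500 → 1/3200 → 1/4000 → 1/5000 → 1/6400 → 1/8000 — count the steps: 6 third-stops = 2 stops.

2 stops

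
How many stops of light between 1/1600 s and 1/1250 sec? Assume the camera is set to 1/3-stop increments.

1/3 stop

1/1600 → 1/1250 — count the steps: 1 third-stops = 1/3 stop.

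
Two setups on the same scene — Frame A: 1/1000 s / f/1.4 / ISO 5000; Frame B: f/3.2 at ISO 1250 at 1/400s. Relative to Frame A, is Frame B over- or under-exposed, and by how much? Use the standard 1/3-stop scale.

Aperture: f/1.4 → f/1.6 → f/1.8 → f/2 → f/2.2 → f/2.5 → f/2.8 → f/3.2 — 2 1/3 stops smaller aperture (darker).
Shutter speed: 1/1000 → 1/800 → 1/640 → 1/500 → 1/400 — 1 1/3 stops slower (brighter).
ISO: 5000 → 4000 → 3200 → 2500 → 2000 → 1600 → 1250 — 2 stops dropped (darker).
Net: −2 1/3 +1 1/3 −2 = −3 stops.

3 stops darker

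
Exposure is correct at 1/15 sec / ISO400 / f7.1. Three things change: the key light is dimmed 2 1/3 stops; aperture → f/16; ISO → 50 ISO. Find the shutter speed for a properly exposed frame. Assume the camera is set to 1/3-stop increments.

13 s

Scene light: 2 1/3 stops darker.
Aperture: f/7.1 → f/8 → f/9 → f/10 → f/11 → f/13 → f/14 → f/16 — 2 1/3 stops smaller aperture (darker).
ISO: 400 → 320 → 250 → 200 → 160 → 125 → 100 → 80 → 64 → 50 — 3 stops lower (darker).
Net so far: 7 2/3 stops darker. Shutter speed: 1/15 → 1/13 → 1/10 → 1/8 → 1/6 → 1/5 → 1/4 → 0.3 → 0.4 → 0.5 → 0.6 → 0.8 → 1 → 1.3 → 1.6 → 2 → 2.5 → 3.2 → 4 → 5 → 6 → 8 → 10 → 13.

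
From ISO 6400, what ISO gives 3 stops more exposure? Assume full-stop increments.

ISO 51200

ISO: 6400 → 12800 → 25600 → 51200 — 3 stops higher (brighter).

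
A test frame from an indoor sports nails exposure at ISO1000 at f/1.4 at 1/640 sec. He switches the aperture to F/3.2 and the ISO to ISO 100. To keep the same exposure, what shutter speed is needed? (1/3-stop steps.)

1/13s

Aperture: f/1.4 → f/1.6 → f/1.8 → f/2 → f/2.2 → f/2.5 → f/2.8 → f/3.2 — 2 1/3 stops smaller aperture (darker).
ISO: 1000 → 800 → 640 → 500 → 400 → 320 → 250 → 200 → 160 → 125 → 100 — 3 1/3 stops lower (darker).
Net change so far: 5 2/3 stops darker. Offset with the shutter speed: 1/640 → 1/500 → 1/400 → 1/320 → 1/250 → 1/200 → 1/160 → 1/125 → 1/100 → 1/80 → 1/60 → 1/50 → 1/40 → 1/30 → 1/25 → 1/20 → 1/15 → 1/13.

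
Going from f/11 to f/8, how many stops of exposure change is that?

f/11 → f/8 — count the steps: 1 stop.

1 stop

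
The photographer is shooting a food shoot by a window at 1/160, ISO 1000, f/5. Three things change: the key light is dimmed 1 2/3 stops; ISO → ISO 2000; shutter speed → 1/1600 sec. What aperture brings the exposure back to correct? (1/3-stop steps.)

f/1.2

Scene light: 1 2/3 stops darker.
ISO: 1000 → 1250 → 1600 → 2000 — 1 stop higher (brighter).
Shutter speed: 1/160 → 1/200 → 1/250 → 1/320 → 1/400 → 1/500 → 1/640 → 1/800 → 1/1000 → 1/1250 → 1/1600 — 3 1/3 stops shorter (darker).
Net so far: 4 stops darker. Aperture: f/5 → f/4.5 → f/4 → f/3.5 → f/3.2 → f/2.8 → f/2.5 → f/2.2 → f/2 → f/1.8 → f/1.6 → f/1.4 → f/1.2.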